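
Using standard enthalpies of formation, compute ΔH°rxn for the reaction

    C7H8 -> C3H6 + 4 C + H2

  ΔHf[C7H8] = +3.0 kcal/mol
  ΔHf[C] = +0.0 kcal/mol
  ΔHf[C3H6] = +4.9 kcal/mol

ΔH°rxn = 1.9 kcal/mol

ΔH°rxn = Σ nΔHf°(products) − Σ nΔHf°(reactants).
Products: 1·(+4.9) + 4·(+0.0) + 1·(+0.0) = +4.9
Reactants: 1·(+3.0) = +3.0
ΔH°rxn = (+4.9) − (+3.0) = 1.9 kcal/mol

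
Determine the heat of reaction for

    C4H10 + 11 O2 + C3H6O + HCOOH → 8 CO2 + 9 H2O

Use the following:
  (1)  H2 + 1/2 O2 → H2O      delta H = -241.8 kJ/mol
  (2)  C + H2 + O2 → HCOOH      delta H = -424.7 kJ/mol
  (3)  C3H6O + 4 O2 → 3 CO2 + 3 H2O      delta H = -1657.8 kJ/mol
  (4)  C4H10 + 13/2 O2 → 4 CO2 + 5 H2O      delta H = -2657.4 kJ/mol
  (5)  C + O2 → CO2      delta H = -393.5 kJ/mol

delta H = -4525.8 kJ/mol

(1) as written: -241.8 kJ/mol
(2) reversed: +424.7 kJ/mol
(3) as written: -1657.8 kJ/mol
(4) as written: -2657.4 kJ/mol
(5) as written: -393.5 kJ/mol
Since enthalpy is a state function, delta H = (-241.8) + (+424.7) + (-1657.8) + (-2657.4) + (-393.5) = -4525.8 kJ/mol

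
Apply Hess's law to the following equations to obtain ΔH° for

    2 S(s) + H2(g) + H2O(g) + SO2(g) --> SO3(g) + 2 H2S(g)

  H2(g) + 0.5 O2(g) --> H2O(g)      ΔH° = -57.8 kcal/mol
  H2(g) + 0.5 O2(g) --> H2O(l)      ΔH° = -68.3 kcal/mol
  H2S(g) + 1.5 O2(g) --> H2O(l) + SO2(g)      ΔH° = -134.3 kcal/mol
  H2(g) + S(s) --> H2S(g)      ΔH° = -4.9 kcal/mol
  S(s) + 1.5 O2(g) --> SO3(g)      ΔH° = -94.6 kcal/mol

ΔH° = 24.3 kcal/mol

equation 1 reversed (H2O(g) must end up as a reactant): +57.8 kcal/mol
equation 2 as written: -68.3 kcal/mol
equation 3 reversed (SO2(g) must end up as a reactant): +134.3 kcal/mol
equation 4 as written: -4.9 kcal/mol
equation 5 as written (SO3(g) already on the product side): -94.6 kcal/mol
ΔH° = (+57.8) + (-68.3) + (+134.3) + (-4.9) + (-94.6) = 24.3 kcal/mol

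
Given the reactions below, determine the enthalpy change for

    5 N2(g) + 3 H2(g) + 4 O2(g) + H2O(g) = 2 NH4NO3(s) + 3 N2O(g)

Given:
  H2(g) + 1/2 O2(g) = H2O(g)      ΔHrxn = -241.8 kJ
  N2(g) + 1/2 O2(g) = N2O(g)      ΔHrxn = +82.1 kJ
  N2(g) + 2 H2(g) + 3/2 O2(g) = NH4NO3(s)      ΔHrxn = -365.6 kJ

ΔHrxn = -243.1 kJ

equation 1 reversed: +241.8 kJ
equation 2 × 3: (3)·(+82.1) = +246.3 kJ
equation 3 × 2: (2)·(-365.6) = -731.2 kJ
Combining the equations, ΔHrxn = (-1)·(-241.8) + (3)·(+82.1) + (2)·(-365.6) = -243.1 kJ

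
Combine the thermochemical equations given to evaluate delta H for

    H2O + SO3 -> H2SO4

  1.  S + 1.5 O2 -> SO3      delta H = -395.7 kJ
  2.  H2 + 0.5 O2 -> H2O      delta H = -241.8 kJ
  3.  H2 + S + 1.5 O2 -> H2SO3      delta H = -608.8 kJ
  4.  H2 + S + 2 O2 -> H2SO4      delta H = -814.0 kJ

eq. 1 reversed (SO3 must end up as a reactant): +395.7 kJ
eq. 2 reversed (H2O must end up as a reactant): +241.8 kJ
eq. 3: not needed (H2SO3 appears nowhere else).
eq. 4 as written (H2SO4 already on the product side): -814.0 kJ
delta H = (+395.7) + (+241.8) + (-814.0) = -176.5 kJ

delta H = -176.5 kJ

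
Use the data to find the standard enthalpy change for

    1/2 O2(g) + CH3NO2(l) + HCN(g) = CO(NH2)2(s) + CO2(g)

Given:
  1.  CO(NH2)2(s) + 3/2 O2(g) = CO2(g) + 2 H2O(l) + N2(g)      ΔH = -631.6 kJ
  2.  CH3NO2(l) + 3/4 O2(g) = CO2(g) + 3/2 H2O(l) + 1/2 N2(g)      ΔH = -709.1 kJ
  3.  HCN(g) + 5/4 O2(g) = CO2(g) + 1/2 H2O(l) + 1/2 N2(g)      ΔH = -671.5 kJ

eq. 1 reversed (reverse to put CO(NH2)2(s) on the product side): +631.6 kJ
eq. 2 as written (CH3NO2(l) already on the reactant side): -709.1 kJ
eq. 3 as written (HCN(g) already on the reactant side): -671.5 kJ
ΔH = (+631.6) + (-709.1) + (-671.5) = -749.0 kJ

ΔH = -749.0 kJ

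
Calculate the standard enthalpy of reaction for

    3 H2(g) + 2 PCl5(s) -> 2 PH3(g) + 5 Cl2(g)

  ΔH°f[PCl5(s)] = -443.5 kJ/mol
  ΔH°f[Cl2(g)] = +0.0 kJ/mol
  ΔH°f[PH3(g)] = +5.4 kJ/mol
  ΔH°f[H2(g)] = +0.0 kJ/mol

Products: 2·(+5.4) + 5·(+0.0) = +10.8
Reactants: 3·(+0.0) + 2·(-443.5) = -887.0
ΔH°rxn = (+10.8) − (-887.0) = 897.8 kJ/mol

ΔH°rxn = 897.8 kJ/mol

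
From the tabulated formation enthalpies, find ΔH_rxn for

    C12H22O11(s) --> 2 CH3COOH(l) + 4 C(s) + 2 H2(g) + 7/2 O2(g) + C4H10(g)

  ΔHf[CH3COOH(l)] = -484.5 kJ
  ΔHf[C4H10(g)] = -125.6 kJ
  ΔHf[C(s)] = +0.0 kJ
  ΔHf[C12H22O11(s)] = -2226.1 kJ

ΔH°rxn = Σ nΔHf°(products) − Σ nΔHf°(reactants).
Products: 2·(-484.5) + 4·(+0.0) + 2·(+0.0) + 7/2·(+0.0) + 1·(-125.6) = -1094.6
Reactants: 1·(-2226.1) = -2226.1
ΔH_rxn = (-1094.6) − (-2226.1) = 1131.5 kJ

ΔH_rxn = 1131.5 kJ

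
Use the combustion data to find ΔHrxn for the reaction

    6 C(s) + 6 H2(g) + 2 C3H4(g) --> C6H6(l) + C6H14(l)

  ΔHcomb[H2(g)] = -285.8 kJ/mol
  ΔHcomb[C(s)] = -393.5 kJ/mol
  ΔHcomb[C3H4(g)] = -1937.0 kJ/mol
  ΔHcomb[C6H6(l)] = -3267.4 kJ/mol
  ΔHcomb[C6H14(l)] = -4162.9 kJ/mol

Using ΔH = Σ nΔHc°(reactants) − Σ nΔHc°(products):
= [6·(-393.5) + 6·(-285.8) + 2·(-1937.0)] − [1·(-3267.4) + 1·(-4162.9)]
= -519.5 kJ/mol

ΔHrxn = -519.5 kJ/mol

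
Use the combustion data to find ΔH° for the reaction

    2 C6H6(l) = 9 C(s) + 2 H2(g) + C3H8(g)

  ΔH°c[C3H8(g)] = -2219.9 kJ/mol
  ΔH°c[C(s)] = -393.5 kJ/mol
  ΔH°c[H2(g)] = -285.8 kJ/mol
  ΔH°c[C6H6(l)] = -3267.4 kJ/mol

With combustion enthalpies, reactants minus products:
= [2·(-3267.4)] − [9·(-393.5) + 2·(-285.8) + 1·(-2219.9)]
= -201.8 kJ/mol

ΔH° = -201.8 kJ/mol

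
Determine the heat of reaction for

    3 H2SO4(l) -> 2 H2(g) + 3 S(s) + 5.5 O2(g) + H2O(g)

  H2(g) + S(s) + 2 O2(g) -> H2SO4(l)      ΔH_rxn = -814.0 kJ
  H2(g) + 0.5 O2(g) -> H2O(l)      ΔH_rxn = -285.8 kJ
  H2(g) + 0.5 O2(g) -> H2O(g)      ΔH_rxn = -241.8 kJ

equation 1 reversed and × 3: (-3)·(-814.0) = +2442.0 kJ
equation 2: not needed.
equation 3 as written: -241.8 kJ
ΔH_rxn = (+2442.0) + (-241.8) = 2200.2 kJ

ΔH_rxn = 2200.2 kJ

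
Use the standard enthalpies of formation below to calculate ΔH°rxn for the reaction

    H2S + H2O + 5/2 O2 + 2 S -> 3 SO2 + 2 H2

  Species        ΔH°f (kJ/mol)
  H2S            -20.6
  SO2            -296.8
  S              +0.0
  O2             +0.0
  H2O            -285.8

Products: 3·(-296.8) + 2·(+0.0) = -890.4
Reactants: 1·(-20.6) + 1·(-285.8) + 5/2·(+0.0) + 2·(+0.0) = -306.4
ΔH°rxn = (-890.4) − (-306.4) = -584.0 kJ/mol

ΔH°rxn = -584.0 kJ/mol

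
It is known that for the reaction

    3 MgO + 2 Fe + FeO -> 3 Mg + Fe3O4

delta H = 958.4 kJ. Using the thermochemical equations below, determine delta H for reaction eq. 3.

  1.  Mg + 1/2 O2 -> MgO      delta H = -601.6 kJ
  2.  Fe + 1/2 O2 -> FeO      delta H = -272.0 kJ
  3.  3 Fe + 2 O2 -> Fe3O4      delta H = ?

delta H = -1118.4 kJ

eq. 1 reversed and × 3 (reverse to put MgO on the reactant side; ×3 to match 3 MgO in the target): (-3)·(-601.6) = +1804.8 kJ
eq. 2 reversed (reverse to put FeO on the reactant side): +272.0 kJ
eq. 3 as written (Fe3O4 already on the product side): contributes x
+958.4 = (+1804.8) + (+272.0) + x
x = (+958.4 − (+2076.8)) / (1) = -1118.4 kJ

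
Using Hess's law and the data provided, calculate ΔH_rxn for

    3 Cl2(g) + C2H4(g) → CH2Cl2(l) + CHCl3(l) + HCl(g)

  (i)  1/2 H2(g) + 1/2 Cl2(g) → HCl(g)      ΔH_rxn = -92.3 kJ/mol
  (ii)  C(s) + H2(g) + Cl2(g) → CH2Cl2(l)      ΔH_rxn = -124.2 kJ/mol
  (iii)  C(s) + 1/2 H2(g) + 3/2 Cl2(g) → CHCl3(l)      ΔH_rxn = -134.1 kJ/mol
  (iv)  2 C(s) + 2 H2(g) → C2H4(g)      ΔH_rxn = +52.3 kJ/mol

ΔH_rxn = -402.9 kJ/mol

(i) as written (HCl(g) already on the product side): -92.3 kJ/mol
(ii) as written (CH2Cl2(l) already on the product side): -124.2 kJ/mol
(iii) as written (CHCl3(l) already on the product side): -134.1 kJ/mol
(iv) reversed (C2H4(g) must end up as a reactant): -52.3 kJ/mol
Combining the equations, ΔH_rxn = (-92.3) + (-124.2) + (-134.1) + (-52.3) = -402.9 kJ/mol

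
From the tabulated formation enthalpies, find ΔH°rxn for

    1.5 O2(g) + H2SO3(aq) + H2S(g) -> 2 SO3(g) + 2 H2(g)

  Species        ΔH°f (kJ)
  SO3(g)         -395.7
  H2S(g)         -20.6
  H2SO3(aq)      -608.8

Products: 2·(-395.7) + 2·(+0.0) = -791.4
Reactants: 3/2·(+0.0) + 1·(-608.8) + 1·(-20.6) = -629.4
ΔH°rxn = (-791.4) − (-629.4) = -162.0 kJ

ΔH°rxn = -162.0 kJ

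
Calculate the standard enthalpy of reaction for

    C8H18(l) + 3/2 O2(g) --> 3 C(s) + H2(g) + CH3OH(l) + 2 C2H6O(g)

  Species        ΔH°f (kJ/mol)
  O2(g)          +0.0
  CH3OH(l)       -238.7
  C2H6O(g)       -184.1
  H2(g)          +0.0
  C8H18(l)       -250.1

Products: 3·(+0.0) + 1·(+0.0) + 1·(-238.7) + 2·(-184.1) = -606.9
Reactants: 1·(-250.1) + 3/2·(+0.0) = -250.1
ΔH°rxn = (-606.9) − (-250.1) = -356.8 kJ/mol

ΔH°rxn = -356.8 kJ/mol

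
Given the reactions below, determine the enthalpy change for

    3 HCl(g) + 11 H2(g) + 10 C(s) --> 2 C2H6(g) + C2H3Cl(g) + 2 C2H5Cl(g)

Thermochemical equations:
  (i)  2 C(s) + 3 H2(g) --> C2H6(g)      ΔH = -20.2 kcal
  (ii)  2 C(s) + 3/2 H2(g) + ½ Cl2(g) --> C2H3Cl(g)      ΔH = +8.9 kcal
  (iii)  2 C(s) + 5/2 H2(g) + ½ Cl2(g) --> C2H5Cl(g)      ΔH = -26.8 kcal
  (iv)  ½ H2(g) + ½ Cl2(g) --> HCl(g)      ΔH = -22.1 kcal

(i) × 2 (scale by 2 for the 2 C2H6(g)): (2)·(-20.2) = -40.4 kcal
(ii) as written (C2H3Cl(g) already on the product side): +8.9 kcal
(iii) × 2 (scale by 2 for the 2 C2H5Cl(g)): (2)·(-26.8) = -53.6 kcal
(iv) reversed and × 3 (HCl(g) must end up as a reactant; scale by 3 for the 3 HCl(g)): (-3)·(-22.1) = +66.3 kcal
ΔH = (2)·(-20.2) + (1)·(+8.9) + (2)·(-26.8) + (-3)·(-22.1) = -18.8 kcal

ΔH = -18.8 kcal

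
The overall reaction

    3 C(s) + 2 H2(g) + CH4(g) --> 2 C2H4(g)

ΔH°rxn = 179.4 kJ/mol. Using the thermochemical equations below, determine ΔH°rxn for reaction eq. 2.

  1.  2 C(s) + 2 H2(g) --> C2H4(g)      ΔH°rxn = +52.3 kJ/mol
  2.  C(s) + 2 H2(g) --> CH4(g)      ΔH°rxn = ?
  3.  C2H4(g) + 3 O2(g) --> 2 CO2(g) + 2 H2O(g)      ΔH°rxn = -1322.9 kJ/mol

eq. 1 × 2: (2)·(+52.3) = +104.6 kJ/mol
eq. 2 reversed: contributes −x
eq. 3: not needed.
+179.4 = (+104.6) − x
x = (+179.4 − (+104.6)) / (-1) = -74.8 kJ/mol

ΔH°rxn = -74.8 kJ/mol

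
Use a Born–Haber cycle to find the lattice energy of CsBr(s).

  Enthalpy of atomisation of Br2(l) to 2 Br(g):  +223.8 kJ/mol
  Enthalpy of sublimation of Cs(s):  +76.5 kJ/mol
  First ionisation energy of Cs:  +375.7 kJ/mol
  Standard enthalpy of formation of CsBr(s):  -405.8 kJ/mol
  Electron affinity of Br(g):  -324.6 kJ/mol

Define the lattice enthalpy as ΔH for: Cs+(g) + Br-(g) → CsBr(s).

U = -645.3 kJ/mol

ΔHf° = 1·ΔHsub + 1·(ΣIE) + 1/2·D(Br2) + 1·EA + U
-405.8 = 1·(+76.5) + 1·(+375.7) + 1/2·(+223.8) + 1·(-324.6) + U
U = -405.8 − (+239.5) = -645.3 kJ/mol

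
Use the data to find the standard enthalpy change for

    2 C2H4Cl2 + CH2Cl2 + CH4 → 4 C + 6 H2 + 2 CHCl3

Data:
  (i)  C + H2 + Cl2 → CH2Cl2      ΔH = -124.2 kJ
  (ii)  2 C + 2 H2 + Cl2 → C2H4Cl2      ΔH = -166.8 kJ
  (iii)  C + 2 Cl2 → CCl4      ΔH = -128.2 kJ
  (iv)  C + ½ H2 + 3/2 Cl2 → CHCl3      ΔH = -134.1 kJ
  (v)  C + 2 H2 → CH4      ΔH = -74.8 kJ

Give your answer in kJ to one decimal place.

ΔH = 264.4 kJ

(i) reversed (reverse to put CH2Cl2 on the reactant side): +124.2 kJ
(ii) reversed and × 2 (reverse to put C2H4Cl2 on the reactant side; scale by 2 for the 2 C2H4Cl2): (-2)·(-166.8) = +333.6 kJ
(iii): not needed (CCl4 appears nowhere else).
(iv) × 2 (×2 to match 2 CHCl3 in the target): (2)·(-134.1) = -268.2 kJ
(v) reversed (reverse to put CH4 on the reactant side): +74.8 kJ
Since enthalpy is a state function, ΔH = (+124.2) + (+333.6) + (-268.2) + (+74.8) = 264.4 kJ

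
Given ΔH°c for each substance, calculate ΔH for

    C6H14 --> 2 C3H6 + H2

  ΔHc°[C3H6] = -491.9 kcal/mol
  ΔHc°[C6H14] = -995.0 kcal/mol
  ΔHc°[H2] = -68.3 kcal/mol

ΔH = 57.1 kcal/mol

Using ΔH = Σ nΔHc°(reactants) − Σ nΔHc°(products):
= [1·(-995.0)] − [2·(-491.9) + 1·(-68.3)]
= 57.1 kcal/mol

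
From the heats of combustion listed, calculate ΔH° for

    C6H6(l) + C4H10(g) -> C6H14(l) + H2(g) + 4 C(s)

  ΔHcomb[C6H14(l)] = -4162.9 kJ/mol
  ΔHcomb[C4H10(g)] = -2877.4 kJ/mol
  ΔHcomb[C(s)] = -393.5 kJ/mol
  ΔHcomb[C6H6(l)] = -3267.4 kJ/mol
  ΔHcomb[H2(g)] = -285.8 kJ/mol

With combustion enthalpies, reactants minus products:
= [1·(-3267.4) + 1·(-2877.4)] − [1·(-4162.9) + 1·(-285.8) + 4·(-393.5)]
= -122.1 kJ/mol

ΔH° = -122.1 kJ/mol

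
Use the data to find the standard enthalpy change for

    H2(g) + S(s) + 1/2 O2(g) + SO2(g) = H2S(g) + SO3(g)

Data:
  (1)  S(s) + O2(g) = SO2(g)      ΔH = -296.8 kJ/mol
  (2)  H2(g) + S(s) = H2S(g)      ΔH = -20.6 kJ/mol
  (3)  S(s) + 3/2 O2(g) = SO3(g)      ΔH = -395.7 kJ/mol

ΔH = -119.5 kJ/mol

(1) reversed: +296.8 kJ/mol
(2) as written: -20.6 kJ/mol
(3) as written: -395.7 kJ/mol
ΔH = (+296.8) + (-20.6) + (-395.7) = -119.5 kJ/mol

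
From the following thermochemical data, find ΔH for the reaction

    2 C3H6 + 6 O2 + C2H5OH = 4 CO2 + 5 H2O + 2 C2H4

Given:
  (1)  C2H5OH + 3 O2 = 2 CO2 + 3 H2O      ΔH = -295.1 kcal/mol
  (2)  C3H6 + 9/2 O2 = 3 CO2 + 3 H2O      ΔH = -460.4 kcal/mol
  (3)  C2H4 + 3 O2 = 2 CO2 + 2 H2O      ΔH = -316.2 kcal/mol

ΔH = -583.5 kcal/mol

(1) as written (C2H5OH already on the reactant side): -295.1 kcal/mol
(2) × 2 (×2 to match 2 C3H6 in the target): (2)·(-460.4) = -920.8 kcal/mol
(3) reversed and × 2 (reverse to put C2H4 on the product side; scale by 2 for the 2 C2H4): (-2)·(-316.2) = +632.4 kcal/mol
ΔH = (1)·(-295.1) + (2)·(-460.4) + (-2)·(-316.2) = -583.5 kcal/mol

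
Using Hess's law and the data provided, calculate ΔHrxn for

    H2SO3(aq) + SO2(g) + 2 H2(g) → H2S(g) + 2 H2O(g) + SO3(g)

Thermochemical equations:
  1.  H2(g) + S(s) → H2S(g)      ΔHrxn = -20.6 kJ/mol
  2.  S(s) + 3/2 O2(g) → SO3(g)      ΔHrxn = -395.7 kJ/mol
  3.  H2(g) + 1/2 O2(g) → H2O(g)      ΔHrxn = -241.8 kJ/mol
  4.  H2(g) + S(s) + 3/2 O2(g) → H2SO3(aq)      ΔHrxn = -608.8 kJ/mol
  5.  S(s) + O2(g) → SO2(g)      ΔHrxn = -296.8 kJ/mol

ΔHrxn = 5.7 kJ/mol

eq. 1 as written: -20.6 kJ/mol
eq. 2 as written: -395.7 kJ/mol
eq. 3 × 2: (2)·(-241.8) = -483.6 kJ/mol
eq. 4 reversed: +608.8 kJ/mol
eq. 5 reversed: +296.8 kJ/mol
Summing the manipulated equations, ΔHrxn = (-20.6) + (-395.7) + (-483.6) + (+608.8) + (+296.8) = 5.7 kJ/mol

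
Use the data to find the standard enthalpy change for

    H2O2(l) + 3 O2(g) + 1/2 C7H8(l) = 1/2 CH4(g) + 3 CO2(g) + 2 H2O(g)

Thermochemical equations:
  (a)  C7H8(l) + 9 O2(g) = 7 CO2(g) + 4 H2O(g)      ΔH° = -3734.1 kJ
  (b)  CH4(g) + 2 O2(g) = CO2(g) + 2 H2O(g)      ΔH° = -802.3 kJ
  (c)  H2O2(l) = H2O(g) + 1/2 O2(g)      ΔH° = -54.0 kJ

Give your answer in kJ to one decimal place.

(a) × 1/2 (×1/2 to match 1/2 C7H8(l) in the target): (1/2)·(-3734.1) = -1867.05 kJ
(b) reversed and × 1/2 (reverse to put CH4(g) on the product side; ×1/2 to match 1/2 CH4(g) in the target): (-1/2)·(-802.3) = +401.15 kJ
(c) as written (H2O2(l) already on the reactant side): -54.0 kJ
ΔH° = (-1867.05) + (+401.15) + (-54.0) = -1519.9 kJ

ΔH° = -1519.9 kJ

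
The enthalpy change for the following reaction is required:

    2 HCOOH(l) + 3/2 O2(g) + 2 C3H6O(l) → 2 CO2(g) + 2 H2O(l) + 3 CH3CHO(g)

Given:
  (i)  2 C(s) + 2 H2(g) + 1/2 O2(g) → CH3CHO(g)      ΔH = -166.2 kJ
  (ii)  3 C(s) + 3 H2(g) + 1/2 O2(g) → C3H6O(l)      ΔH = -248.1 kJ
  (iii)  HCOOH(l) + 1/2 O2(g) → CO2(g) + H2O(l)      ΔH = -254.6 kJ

(i) × 3 (scale by 3 for the 3 CH3CHO(g)): (3)·(-166.2) = -498.6 kJ
(ii) reversed and × 2 (reverse to put C3H6O(l) on the reactant side; scale by 2 for the 2 C3H6O(l)): (-2)·(-248.1) = +496.2 kJ
(iii) × 2 (×2 to match 2 HCOOH(l) in the target): (2)·(-254.6) = -509.2 kJ
ΔH = (-498.6) + (+496.2) + (-509.2) = -511.6 kJ

ΔH = -511.6 kJ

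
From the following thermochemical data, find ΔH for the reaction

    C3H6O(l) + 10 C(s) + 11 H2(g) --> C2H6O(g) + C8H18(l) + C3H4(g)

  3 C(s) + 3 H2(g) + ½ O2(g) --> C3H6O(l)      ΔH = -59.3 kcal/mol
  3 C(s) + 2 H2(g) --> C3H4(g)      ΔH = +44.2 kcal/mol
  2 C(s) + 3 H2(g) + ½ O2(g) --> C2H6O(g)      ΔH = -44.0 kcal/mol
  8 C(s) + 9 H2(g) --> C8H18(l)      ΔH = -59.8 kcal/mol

ΔH = -0.3 kcal/mol

equation 1 reversed: +59.3 kcal/mol
equation 2 as written: +44.2 kcal/mol
equation 3 as written: -44.0 kcal/mol
equation 4 as written: -59.8 kcal/mol
By Hess's law, ΔH = (-1)·(-59.3) + (1)·(+44.2) + (1)·(-44.0) + (1)·(-59.8) = -0.3 kcal/mol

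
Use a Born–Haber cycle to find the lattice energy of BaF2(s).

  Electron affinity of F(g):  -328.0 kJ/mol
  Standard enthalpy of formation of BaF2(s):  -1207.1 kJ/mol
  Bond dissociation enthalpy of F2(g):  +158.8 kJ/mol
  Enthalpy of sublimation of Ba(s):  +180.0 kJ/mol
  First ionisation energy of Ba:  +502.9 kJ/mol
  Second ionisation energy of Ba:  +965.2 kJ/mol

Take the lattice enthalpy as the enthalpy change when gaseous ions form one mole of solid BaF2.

U = -2358.0 kJ/mol

ΔHf° = 1·ΔHsub + 1·(ΣIE) + 1·D(F2) + 2·EA + U
-1207.1 = 1·(+180.0) + 1·(+1468.1) + 1·(+158.8) + 2·(-328.0) + U
U = -1207.1 − (+1150.9) = -2358.0 kJ/mol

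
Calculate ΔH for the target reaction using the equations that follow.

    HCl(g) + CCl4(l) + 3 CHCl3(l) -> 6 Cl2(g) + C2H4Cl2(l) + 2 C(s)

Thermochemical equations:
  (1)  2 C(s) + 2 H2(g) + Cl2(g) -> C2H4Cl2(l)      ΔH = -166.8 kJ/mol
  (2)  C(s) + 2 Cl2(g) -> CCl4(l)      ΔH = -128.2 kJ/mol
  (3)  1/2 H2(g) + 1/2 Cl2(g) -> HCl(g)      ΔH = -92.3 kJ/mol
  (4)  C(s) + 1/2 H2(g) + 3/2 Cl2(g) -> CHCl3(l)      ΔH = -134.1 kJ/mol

ΔH = 456.0 kJ/mol

(1) as written (C2H4Cl2(l) already on the product side): -166.8 kJ/mol
(2) reversed (CCl4(l) must end up as a reactant): +128.2 kJ/mol
(3) reversed (reverse to put HCl(g) on the reactant side): +92.3 kJ/mol
(4) reversed and × 3 (reverse to put CHCl3(l) on the reactant side; scale by 3 for the 3 CHCl3(l)): (-3)·(-134.1) = +402.3 kJ/mol
ΔH = (1)·(-166.8) + (-1)·(-128.2) + (-1)·(-92.3) + (-3)·(-134.1) = 456.0 kJ/mol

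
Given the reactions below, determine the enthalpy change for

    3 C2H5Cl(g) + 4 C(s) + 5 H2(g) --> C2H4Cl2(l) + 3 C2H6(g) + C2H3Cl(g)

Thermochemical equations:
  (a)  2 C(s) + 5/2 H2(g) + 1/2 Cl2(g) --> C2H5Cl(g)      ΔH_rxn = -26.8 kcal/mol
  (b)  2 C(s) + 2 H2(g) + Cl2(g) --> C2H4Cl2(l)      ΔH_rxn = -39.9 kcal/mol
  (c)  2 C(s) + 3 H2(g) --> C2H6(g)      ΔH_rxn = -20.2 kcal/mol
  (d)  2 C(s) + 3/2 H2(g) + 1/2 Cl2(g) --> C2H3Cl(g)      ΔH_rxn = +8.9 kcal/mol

(a) reversed and × 3 (reverse to put C2H5Cl(g) on the reactant side; ×3 to match 3 C2H5Cl(g) in the target): (-3)·(-26.8) = +80.4 kcal/mol
(b) as written (C2H4Cl2(l) already on the product side): -39.9 kcal/mol
(c) × 3 (scale by 3 for the 3 C2H6(g)): (3)·(-20.2) = -60.6 kcal/mol
(d) as written (C2H3Cl(g) already on the product side): +8.9 kcal/mol
Combining the equations, ΔH_rxn = (-3)·(-26.8) + (1)·(-39.9) + (3)·(-20.2) + (1)·(+8.9) = -11.2 kcal/mol

ΔH_rxn = -11.2 kcal/mol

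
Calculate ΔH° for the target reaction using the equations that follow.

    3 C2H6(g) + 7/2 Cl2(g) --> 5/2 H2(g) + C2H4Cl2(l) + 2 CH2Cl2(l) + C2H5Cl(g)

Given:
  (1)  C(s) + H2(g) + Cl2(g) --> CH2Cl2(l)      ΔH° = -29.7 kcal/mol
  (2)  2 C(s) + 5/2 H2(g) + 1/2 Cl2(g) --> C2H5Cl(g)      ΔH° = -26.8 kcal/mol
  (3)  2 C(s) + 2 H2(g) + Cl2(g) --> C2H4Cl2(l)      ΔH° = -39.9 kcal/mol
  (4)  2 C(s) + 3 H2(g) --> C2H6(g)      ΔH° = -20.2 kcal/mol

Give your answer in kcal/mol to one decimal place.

(1) × 2 (×2 to match 2 CH2Cl2(l) in the target): (2)·(-29.7) = -59.4 kcal/mol
(2) as written (C2H5Cl(g) already on the product side): -26.8 kcal/mol
(3) as written (C2H4Cl2(l) already on the product side): -39.9 kcal/mol
(4) reversed and × 3 (reverse to put C2H6(g) on the reactant side; ×3 to match 3 C2H6(g) in the target): (-3)·(-20.2) = +60.6 kcal/mol
Combining the equations, ΔH° = (-59.4) + (-26.8) + (-39.9) + (+60.6) = -65.5 kcal/mol

ΔH° = -65.5 kcal/mol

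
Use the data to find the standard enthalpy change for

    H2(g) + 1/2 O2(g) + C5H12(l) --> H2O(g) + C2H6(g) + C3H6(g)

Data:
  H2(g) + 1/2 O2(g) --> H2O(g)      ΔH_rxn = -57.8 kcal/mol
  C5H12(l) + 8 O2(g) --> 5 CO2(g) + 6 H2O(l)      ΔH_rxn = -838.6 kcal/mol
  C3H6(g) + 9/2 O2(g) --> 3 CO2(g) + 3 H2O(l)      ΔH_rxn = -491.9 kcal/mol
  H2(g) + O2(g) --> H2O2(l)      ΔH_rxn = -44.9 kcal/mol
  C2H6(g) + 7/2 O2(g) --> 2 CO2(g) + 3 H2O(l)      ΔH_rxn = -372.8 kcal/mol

ΔH_rxn = -31.7 kcal/mol

equation 1 as written: -57.8 kcal/mol
equation 2 as written: -838.6 kcal/mol
equation 3 reversed: +491.9 kcal/mol
equation 4: not needed.
equation 5 reversed: +372.8 kcal/mol
ΔH_rxn = (-57.8) + (-838.6) + (+491.9) + (+372.8) = -31.7 kcal/mol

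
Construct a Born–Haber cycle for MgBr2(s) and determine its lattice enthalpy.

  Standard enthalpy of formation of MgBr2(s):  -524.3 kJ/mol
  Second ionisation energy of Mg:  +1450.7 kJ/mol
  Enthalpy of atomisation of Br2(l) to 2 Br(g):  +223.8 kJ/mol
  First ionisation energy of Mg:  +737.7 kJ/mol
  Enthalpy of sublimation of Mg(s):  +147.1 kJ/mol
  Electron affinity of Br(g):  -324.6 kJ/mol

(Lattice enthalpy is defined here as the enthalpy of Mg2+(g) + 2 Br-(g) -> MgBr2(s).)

U = -2434.4 kJ/mol

ΔHf° = 1·ΔHsub + 1·(ΣIE) + 1·D(Br2) + 2·EA + U
-524.3 = 1·(+147.1) + 1·(+2188.4) + 1·(+223.8) + 2·(-324.6) + U
U = -524.3 − (+1910.1) = -2434.4 kJ/mol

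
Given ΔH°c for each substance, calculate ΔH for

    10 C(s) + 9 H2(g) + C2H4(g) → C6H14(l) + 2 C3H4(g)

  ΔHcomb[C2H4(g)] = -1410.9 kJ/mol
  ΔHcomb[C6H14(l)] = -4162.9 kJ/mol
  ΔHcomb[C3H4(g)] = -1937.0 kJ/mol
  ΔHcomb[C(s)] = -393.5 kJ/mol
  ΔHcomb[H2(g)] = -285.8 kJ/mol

ΔH = 118.8 kJ/mol

Using ΔH = Σ nΔHc°(reactants) − Σ nΔHc°(products):
= [10·(-393.5) + 9·(-285.8) + 1·(-1410.9)] − [1·(-4162.9) + 2·(-1937.0)]
= 118.8 kJ/mol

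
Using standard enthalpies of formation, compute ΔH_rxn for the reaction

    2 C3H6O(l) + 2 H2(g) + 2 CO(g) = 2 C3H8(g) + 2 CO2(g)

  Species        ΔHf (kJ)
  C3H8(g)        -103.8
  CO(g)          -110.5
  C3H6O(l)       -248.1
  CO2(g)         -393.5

ΔH_rxn = -277.4 kJ

Products: 2·(-103.8) + 2·(-393.5) = -994.6
Reactants: 2·(-248.1) + 2·(+0.0) + 2·(-110.5) = -717.2
ΔH_rxn = (-994.6) − (-717.2) = -277.4 kJ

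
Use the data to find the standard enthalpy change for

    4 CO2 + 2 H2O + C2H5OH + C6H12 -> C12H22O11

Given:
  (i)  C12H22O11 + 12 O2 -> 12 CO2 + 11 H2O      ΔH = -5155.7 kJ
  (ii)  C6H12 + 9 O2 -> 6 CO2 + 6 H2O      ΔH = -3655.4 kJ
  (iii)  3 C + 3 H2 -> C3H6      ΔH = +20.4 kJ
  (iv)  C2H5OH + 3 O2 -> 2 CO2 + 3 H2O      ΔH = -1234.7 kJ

(i) reversed (reverse to put C12H22O11 on the product side): +5155.7 kJ
(ii) as written (C6H12 already on the reactant side): -3655.4 kJ
(iii): not needed (C appears nowhere else).
(iv) as written (C2H5OH already on the reactant side): -1234.7 kJ
By Hess's law, ΔH = (+5155.7) + (-3655.4) + (-1234.7) = 265.6 kJ

ΔH = 265.6 kJ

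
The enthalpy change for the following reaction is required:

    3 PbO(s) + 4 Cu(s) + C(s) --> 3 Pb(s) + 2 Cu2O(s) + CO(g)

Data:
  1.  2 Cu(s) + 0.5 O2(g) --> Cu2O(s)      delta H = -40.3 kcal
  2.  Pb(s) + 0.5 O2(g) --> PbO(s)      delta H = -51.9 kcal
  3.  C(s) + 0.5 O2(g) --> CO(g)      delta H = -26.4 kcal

delta H = 48.7 kcal

eq. 1 × 2 (scale by 2 for the 2 Cu2O(s)): (2)·(-40.3) = -80.6 kcal
eq. 2 reversed and × 3 (reverse to put PbO(s) on the reactant side; ×3 to match 3 PbO(s) in the target): (-3)·(-51.9) = +155.7 kcal
eq. 3 as written (CO(g) already on the product side): -26.4 kcal
By Hess's law, delta H = (2)·(-40.3) + (-3)·(-51.9) + (1)·(-26.4) = 48.7 kcal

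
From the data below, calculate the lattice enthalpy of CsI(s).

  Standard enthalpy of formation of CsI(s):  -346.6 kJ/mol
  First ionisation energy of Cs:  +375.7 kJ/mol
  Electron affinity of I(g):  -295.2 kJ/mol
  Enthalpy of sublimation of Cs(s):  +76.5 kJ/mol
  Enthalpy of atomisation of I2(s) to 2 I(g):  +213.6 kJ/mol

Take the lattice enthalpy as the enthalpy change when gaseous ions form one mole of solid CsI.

U = -610.4 kJ/mol

ΔHf° = 1·ΔHsub + 1·(ΣIE) + 1/2·D(I2) + 1·EA + U
-346.6 = 1·(+76.5) + 1·(+375.7) + 1/2·(+213.6) + 1·(-295.2) + U
U = -346.6 − (+263.8) = -610.4 kJ/mol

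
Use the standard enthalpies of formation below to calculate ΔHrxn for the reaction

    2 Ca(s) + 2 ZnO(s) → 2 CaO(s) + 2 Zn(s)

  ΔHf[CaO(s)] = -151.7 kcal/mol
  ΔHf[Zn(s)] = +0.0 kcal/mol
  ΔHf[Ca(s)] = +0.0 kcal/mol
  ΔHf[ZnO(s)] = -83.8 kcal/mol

ΔHrxn = -135.8 kcal/mol

ΔH°rxn = Σ nΔHf°(products) − Σ nΔHf°(reactants).
Products: 2·(-151.7) + 2·(+0.0) = -303.4
Reactants: 2·(+0.0) + 2·(-83.8) = -167.6
ΔHrxn = (-303.4) − (-167.6) = -135.8 kcal/mol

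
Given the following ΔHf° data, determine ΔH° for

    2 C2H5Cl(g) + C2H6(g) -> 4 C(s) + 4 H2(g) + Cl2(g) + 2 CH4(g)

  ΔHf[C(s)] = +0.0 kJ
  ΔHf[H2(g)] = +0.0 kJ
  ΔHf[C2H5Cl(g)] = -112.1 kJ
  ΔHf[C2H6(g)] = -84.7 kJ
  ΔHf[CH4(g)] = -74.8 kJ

ΔH°rxn = Σ nΔHf°(products) − Σ nΔHf°(reactants).
Products: 4·(+0.0) + 4·(+0.0) + 1·(+0.0) + 2·(-74.8) = -149.6
Reactants: 2·(-112.1) + 1·(-84.7) = -308.9
ΔH° = (-149.6) − (-308.9) = 159.3 kJ

ΔH° = 159.3 kJ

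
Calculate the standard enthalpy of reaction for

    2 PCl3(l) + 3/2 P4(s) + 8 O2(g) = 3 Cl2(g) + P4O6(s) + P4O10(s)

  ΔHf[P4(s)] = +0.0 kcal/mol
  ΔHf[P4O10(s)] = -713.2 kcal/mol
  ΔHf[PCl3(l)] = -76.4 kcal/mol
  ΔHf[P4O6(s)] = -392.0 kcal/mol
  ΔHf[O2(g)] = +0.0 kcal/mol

ΔH°rxn = Σ nΔHf°(products) − Σ nΔHf°(reactants).
Products: 3·(+0.0) + 1·(-392.0) + 1·(-713.2) = -1105.2
Reactants: 2·(-76.4) + 3/2·(+0.0) + 8·(+0.0) = -152.8
ΔHrxn = (-1105.2) − (-152.8) = -952.4 kcal/mol

ΔHrxn = -952.4 kcal/mol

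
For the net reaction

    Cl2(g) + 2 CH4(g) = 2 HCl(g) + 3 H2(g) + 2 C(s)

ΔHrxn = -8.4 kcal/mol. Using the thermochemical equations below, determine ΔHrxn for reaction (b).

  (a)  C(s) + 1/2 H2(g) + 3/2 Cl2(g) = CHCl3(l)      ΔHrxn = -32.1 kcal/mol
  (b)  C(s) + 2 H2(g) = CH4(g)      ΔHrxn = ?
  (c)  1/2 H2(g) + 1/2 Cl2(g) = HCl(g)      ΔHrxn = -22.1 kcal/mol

ΔHrxn = -17.9 kcal/mol

(a): not needed.
(b) reversed and × 2: contributes −2·x
(c) × 2: (2)·(-22.1) = -44.2 kcal/mol
-8.4 = (-44.2) − 2·x
x = (-8.4 − (-44.2)) / (-2) = -17.9 kcal/mol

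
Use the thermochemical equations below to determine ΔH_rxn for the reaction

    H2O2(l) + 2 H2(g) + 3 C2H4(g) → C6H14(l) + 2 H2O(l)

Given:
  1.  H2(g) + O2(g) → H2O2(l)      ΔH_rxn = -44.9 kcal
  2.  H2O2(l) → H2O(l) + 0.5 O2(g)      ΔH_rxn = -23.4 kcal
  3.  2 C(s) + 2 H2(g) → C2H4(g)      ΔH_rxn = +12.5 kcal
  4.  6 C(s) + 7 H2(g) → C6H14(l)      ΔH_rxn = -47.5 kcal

eq. 1 as written: -44.9 kcal
eq. 2 × 2: (2)·(-23.4) = -46.8 kcal
eq. 3 reversed and × 3: (-3)·(+12.5) = -37.5 kcal
eq. 4 as written: -47.5 kcal
By Hess's law, ΔH_rxn = (1)·(-44.9) + (2)·(-23.4) + (-3)·(+12.5) + (1)·(-47.5) = -176.7 kcal

ΔH_rxn = -176.7 kcal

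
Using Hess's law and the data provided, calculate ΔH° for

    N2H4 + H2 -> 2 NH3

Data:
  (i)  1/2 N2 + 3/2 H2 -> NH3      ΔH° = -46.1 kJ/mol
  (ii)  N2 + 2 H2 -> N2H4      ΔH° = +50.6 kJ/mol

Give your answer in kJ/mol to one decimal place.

ΔH° = -142.8 kJ/mol

(i) × 2 (scale by 2 for the 2 NH3): (2)·(-46.1) = -92.2 kJ/mol
(ii) reversed (reverse to put N2H4 on the reactant side): -50.6 kJ/mol
ΔH° = (-92.2) + (-50.6) = -142.8 kJ/mol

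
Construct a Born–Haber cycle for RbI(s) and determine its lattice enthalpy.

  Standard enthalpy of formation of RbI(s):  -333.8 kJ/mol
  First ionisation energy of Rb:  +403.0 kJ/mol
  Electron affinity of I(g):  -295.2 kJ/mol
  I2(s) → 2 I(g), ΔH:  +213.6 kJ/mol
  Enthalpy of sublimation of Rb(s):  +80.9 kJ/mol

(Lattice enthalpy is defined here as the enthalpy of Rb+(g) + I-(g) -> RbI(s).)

U = -629.3 kJ/mol

ΔHf° = 1·ΔHsub + 1·(ΣIE) + 1/2·D(I2) + 1·EA + U
-333.8 = 1·(+80.9) + 1·(+403.0) + 1/2·(+213.6) + 1·(-295.2) + U
U = -333.8 − (+295.5) = -629.3 kJ/mol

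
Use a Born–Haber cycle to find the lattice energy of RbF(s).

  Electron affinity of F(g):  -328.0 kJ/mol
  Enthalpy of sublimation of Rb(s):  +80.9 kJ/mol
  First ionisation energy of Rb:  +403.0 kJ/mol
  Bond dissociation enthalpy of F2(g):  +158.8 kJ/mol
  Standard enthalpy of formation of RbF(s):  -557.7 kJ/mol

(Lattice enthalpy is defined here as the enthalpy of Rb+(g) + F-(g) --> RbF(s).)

ΔHf° = 1·ΔHsub + 1·(ΣIE) + 1/2·D(F2) + 1·EA + U
-557.7 = 1·(+80.9) + 1·(+403.0) + 1/2·(+158.8) + 1·(-328.0) + U
U = -557.7 − (+235.3) = -793.0 kJ/mol

U = -793.0 kJ/mol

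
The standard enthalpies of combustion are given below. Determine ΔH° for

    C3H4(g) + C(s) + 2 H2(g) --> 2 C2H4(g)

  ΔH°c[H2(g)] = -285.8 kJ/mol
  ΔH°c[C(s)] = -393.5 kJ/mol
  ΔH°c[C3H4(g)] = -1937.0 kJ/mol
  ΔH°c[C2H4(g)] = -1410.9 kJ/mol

With combustion enthalpies, reactants minus products:
= [1·(-1937.0) + 1·(-393.5) + 2·(-285.8)] − [2·(-1410.9)]
= -80.3 kJ/mol

ΔH° = -80.3 kJ/mol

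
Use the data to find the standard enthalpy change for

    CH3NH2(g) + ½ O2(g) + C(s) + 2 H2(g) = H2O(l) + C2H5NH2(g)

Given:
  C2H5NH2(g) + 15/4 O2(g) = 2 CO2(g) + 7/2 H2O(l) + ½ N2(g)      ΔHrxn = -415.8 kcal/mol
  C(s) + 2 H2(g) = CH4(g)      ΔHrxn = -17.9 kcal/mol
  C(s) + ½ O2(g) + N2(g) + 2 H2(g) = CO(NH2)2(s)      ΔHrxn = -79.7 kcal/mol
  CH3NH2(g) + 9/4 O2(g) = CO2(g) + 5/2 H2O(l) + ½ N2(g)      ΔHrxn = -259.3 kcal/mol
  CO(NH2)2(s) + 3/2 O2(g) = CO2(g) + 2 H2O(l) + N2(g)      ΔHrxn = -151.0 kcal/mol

equation 1 reversed (reverse to put C2H5NH2(g) on the product side): +415.8 kcal/mol
equation 2: not needed (CH4(g) appears nowhere else).
equation 3 as written: -79.7 kcal/mol
equation 4 as written (CH3NH2(g) already on the reactant side): -259.3 kcal/mol
equation 5 as written: -151.0 kcal/mol
Since enthalpy is a state function, ΔHrxn = (-1)·(-415.8) + (1)·(-79.7) + (1)·(-259.3) + (1)·(-151.0) = -74.2 kcal/mol

ΔHrxn = -74.2 kcal/mol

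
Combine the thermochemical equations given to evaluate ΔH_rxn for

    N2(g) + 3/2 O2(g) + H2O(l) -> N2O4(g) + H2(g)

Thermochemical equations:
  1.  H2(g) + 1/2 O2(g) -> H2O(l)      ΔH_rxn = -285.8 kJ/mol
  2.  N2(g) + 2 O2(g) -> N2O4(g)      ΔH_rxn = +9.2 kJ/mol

ΔH_rxn = 295.0 kJ/mol

eq. 1 reversed: +285.8 kJ/mol
eq. 2 as written: +9.2 kJ/mol
Combining the equations, ΔH_rxn = (-1)·(-285.8) + (1)·(+9.2) = 295.0 kJ/mol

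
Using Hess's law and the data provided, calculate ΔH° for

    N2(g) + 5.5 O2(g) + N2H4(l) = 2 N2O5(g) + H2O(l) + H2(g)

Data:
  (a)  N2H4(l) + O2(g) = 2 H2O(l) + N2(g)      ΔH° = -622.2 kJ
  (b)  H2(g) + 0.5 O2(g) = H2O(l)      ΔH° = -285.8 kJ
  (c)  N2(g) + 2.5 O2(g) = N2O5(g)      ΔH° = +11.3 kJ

ΔH° = -313.8 kJ

(a) as written: -622.2 kJ
(b) reversed: +285.8 kJ
(c) × 2: (2)·(+11.3) = +22.6 kJ
ΔH° = (1)·(-622.2) + (-1)·(-285.8) + (2)·(+11.3) = -313.8 kJ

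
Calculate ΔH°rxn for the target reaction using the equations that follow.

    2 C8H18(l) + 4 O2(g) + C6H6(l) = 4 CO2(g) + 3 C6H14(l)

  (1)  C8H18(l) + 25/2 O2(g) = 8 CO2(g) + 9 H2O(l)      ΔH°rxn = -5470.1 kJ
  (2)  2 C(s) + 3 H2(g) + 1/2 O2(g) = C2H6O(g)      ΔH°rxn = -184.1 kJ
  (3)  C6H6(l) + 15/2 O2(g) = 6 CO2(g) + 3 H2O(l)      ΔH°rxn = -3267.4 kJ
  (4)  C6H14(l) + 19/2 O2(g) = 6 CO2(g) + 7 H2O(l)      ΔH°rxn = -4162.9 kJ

(1) × 2 (scale by 2 for the 2 C8H18(l)): (2)·(-5470.1) = -10940.2 kJ
(2): not needed (C(s) appears nowhere else).
(3) as written (C6H6(l) already on the reactant side): -3267.4 kJ
(4) reversed and × 3 (reverse to put C6H14(l) on the product side; scale by 3 for the 3 C6H14(l)): (-3)·(-4162.9) = +12488.7 kJ
ΔH°rxn = (-10940.2) + (-3267.4) + (+12488.7) = -1718.9 kJ

ΔH°rxn = -1718.9 kJ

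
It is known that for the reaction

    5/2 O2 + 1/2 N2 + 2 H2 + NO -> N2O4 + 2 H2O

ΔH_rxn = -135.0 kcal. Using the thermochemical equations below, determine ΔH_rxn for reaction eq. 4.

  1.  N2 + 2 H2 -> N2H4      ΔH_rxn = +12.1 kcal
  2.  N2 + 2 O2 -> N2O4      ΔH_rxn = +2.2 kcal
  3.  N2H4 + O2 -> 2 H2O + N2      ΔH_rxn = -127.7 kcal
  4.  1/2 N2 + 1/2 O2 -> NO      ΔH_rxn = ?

eq. 1 as written: +12.1 kcal
eq. 2 as written: +2.2 kcal
eq. 3 as written: -127.7 kcal
eq. 4 reversed: contributes −x
-135.0 = (+12.1) + (+2.2) + (-127.7) − x
x = (-135.0 − (-113.4)) / (-1) = 21.6 kcal

ΔH_rxn = 21.6 kcal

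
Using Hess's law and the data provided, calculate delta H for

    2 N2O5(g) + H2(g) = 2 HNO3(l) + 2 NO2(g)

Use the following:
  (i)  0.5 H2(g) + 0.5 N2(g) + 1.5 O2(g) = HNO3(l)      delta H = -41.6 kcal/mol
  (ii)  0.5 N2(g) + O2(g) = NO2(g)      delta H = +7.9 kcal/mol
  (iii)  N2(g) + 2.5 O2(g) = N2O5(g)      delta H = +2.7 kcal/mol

(i) × 2: (2)·(-41.6) = -83.2 kcal/mol
(ii) × 2: (2)·(+7.9) = +15.8 kcal/mol
(iii) reversed and × 2: (-2)·(+2.7) = -5.4 kcal/mol
delta H = (-83.2) + (+15.8) + (-5.4) = -72.8 kcal/mol

delta H = -72.8 kcal/mol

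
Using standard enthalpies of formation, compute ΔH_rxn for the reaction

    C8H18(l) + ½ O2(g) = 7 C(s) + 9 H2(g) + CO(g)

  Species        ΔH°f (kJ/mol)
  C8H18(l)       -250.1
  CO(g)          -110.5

Products: 7·(+0.0) + 9·(+0.0) + 1·(-110.5) = -110.5
Reactants: 1·(-250.1) + 1/2·(+0.0) = -250.1
ΔH_rxn = (-110.5) − (-250.1) = 139.6 kJ/mol

ΔH_rxn = 139.6 kJ/mol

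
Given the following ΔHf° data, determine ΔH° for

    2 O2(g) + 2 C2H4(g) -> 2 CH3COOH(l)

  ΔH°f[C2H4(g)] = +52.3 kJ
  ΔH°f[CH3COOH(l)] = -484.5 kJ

ΔH° = -1073.6 kJ

ΔH°rxn = Σ nΔHf°(products) − Σ nΔHf°(reactants).
Products: 2·(-484.5) = -969.0
Reactants: 2·(+0.0) + 2·(+52.3) = +104.6
ΔH° = (-969.0) − (+104.6) = -1073.6 kJ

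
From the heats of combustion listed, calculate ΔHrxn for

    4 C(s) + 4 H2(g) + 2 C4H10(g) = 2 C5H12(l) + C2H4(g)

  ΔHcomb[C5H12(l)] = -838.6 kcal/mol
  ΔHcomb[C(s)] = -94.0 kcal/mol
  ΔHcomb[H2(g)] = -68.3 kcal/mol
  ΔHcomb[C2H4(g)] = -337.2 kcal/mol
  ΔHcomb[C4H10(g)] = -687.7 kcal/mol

ΔHrxn = -10.2 kcal/mol

Using ΔH = Σ nΔHc°(reactants) − Σ nΔHc°(products):
= [4·(-94.0) + 4·(-68.3) + 2·(-687.7)] − [2·(-838.6) + 1·(-337.2)]
= -10.2 kcal/mol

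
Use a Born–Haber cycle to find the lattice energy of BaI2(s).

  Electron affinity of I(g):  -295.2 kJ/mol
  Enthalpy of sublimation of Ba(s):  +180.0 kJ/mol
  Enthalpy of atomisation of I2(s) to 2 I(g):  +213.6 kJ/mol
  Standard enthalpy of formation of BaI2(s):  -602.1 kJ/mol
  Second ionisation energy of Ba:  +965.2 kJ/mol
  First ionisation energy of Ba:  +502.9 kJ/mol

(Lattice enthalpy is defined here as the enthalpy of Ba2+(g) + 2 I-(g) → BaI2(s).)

U = -1873.4 kJ/mol

ΔHf° = 1·ΔHsub + 1·(ΣIE) + 1·D(I2) + 2·EA + U
-602.1 = 1·(+180.0) + 1·(+1468.1) + 1·(+213.6) + 2·(-295.2) + U
U = -602.1 − (+1271.3) = -1873.4 kJ/mol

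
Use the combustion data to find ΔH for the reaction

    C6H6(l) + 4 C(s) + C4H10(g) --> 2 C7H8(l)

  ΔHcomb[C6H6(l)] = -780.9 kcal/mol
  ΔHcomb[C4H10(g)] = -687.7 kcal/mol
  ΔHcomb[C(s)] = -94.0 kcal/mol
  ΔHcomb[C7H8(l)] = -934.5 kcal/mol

ΔH = 24.4 kcal/mol

With combustion enthalpies, reactants minus products:
= [1·(-780.9) + 4·(-94.0) + 1·(-687.7)] − [2·(-934.5)]
= 24.4 kcal/mol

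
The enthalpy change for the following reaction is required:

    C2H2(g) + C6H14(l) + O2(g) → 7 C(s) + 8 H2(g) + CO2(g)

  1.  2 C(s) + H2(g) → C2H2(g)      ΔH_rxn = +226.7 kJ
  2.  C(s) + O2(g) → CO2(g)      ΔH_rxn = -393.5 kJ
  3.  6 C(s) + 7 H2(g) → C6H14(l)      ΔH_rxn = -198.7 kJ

eq. 1 reversed (C2H2(g) must end up as a reactant): -226.7 kJ
eq. 2 as written (CO2(g) already on the product side): -393.5 kJ
eq. 3 reversed (reverse to put C6H14(l) on the reactant side): +198.7 kJ
ΔH_rxn = (-226.7) + (-393.5) + (+198.7) = -421.5 kJ

ΔH_rxn = -421.5 kJ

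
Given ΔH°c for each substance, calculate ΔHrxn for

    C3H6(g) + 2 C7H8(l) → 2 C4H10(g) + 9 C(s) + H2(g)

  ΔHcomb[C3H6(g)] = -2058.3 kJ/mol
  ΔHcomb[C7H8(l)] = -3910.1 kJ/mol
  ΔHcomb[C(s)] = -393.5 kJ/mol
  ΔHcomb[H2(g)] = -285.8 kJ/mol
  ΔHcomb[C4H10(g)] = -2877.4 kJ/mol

With combustion enthalpies, reactants minus products:
= [1·(-2058.3) + 2·(-3910.1)] − [2·(-2877.4) + 9·(-393.5) + 1·(-285.8)]
= -296.4 kJ/mol

ΔHrxn = -296.4 kJ/mol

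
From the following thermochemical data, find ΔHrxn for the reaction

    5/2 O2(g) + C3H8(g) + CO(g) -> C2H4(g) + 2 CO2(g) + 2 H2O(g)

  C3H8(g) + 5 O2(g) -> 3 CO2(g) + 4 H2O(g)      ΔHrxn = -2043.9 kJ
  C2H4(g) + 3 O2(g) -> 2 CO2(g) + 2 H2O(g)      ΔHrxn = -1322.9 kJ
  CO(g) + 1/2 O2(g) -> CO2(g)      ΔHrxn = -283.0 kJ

equation 1 as written (C3H8(g) already on the reactant side): -2043.9 kJ
equation 2 reversed (reverse to put C2H4(g) on the product side): +1322.9 kJ
equation 3 as written (CO(g) already on the reactant side): -283.0 kJ
ΔHrxn = (-2043.9) + (+1322.9) + (-283.0) = -1004.0 kJ

ΔHrxn = -1004.0 kJ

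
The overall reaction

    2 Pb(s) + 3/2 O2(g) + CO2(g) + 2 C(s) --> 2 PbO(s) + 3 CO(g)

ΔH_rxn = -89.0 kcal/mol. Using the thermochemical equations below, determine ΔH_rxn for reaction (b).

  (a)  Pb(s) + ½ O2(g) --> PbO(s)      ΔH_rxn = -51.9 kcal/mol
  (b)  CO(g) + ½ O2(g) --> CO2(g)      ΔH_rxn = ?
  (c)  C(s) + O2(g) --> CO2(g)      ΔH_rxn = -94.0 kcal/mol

(a) × 2 (×2 to match 2 PbO(s) in the target): (2)·(-51.9) = -103.8 kcal/mol
(b) reversed and × 3 (CO(g) must end up as a product; ×3 to match 3 CO(g) in the target): contributes −3·x
(c) × 2 (×2 to match 2 C(s) in the target): (2)·(-94.0) = -188.0 kcal/mol
-89.0 = (-103.8) + (-188.0) − 3·x
x = (-89.0 − (-291.8)) / (-3) = -67.6 kcal/mol

ΔH_rxn = -67.6 kcal/mol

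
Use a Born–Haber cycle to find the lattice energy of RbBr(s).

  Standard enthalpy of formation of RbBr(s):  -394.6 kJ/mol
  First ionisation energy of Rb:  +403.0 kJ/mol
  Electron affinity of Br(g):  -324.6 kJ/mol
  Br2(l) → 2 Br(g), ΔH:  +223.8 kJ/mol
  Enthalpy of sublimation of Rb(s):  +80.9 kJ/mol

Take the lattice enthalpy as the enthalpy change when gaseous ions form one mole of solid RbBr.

ΔHf° = 1·ΔHsub + 1·(ΣIE) + 1/2·D(Br2) + 1·EA + U
-394.6 = 1·(+80.9) + 1·(+403.0) + 1/2·(+223.8) + 1·(-324.6) + U
U = -394.6 − (+271.2) = -665.8 kJ/mol

U = -665.8 kJ/mol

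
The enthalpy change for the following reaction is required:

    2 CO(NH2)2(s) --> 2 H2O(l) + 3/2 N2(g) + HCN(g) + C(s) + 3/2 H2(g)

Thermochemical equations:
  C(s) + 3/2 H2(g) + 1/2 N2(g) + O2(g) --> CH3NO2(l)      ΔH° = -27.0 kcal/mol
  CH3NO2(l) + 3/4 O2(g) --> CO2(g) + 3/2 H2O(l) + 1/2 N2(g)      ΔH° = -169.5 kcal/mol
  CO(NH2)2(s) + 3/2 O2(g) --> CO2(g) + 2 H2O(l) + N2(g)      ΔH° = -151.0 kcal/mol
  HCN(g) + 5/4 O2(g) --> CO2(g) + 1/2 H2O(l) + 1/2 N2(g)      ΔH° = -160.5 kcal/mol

equation 1 reversed (C(s) must end up as a product): +27.0 kcal/mol
equation 2 reversed: +169.5 kcal/mol
equation 3 × 2 (×2 to match 2 CO(NH2)2(s) in the target): (2)·(-151.0) = -302.0 kcal/mol
equation 4 reversed (HCN(g) must end up as a product): +160.5 kcal/mol
ΔH° = (-1)·(-27.0) + (-1)·(-169.5) + (2)·(-151.0) + (-1)·(-160.5) = 55.0 kcal/mol

ΔH° = 55.0 kcal/mol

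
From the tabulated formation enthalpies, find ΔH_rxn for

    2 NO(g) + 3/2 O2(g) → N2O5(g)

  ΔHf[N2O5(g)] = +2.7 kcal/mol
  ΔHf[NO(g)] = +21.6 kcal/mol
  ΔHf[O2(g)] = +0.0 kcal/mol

ΔH°rxn = Σ nΔHf°(products) − Σ nΔHf°(reactants).
Products: 1·(+2.7) = +2.7
Reactants: 2·(+21.6) + 3/2·(+0.0) = +43.2
ΔH_rxn = (+2.7) − (+43.2) = -40.5 kcal/mol

ΔH_rxn = -40.5 kcal/mol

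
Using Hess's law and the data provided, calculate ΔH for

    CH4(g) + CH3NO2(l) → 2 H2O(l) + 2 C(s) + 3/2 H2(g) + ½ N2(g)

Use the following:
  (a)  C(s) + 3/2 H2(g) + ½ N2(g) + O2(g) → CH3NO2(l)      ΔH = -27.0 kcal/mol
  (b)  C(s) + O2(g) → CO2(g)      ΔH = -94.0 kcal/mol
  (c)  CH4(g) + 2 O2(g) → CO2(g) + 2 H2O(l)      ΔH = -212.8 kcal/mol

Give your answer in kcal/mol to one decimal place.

(a) reversed (CH3NO2(l) must end up as a reactant): +27.0 kcal/mol
(b) reversed: +94.0 kcal/mol
(c) as written (CH4(g) already on the reactant side): -212.8 kcal/mol
By Hess's law, ΔH = (-1)·(-27.0) + (-1)·(-94.0) + (1)·(-212.8) = -91.8 kcal/mol

ΔH = -91.8 kcal/mol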